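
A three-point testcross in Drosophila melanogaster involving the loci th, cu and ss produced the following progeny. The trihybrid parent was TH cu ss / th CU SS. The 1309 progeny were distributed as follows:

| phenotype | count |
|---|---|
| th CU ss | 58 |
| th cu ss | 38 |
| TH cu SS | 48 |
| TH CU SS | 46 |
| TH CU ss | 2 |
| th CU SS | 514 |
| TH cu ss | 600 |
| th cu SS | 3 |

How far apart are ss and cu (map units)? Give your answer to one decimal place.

8.5 map units

The two rarest classes, TH CU ss and th cu SS, are the double crossovers. Comparing them with the parentals, only the cu allele has switched, so cu is the middle locus and the order is th – cu – ss.
Crossovers in the cu–ss interval produce the single-crossover classes TH cu SS and th CU ss (48 + 58 = 106) plus the double crossovers (5).
RF(cu–ss) = (106 + 5) / 1309 = 111/1309 = 0.0848 → 8.5 map units.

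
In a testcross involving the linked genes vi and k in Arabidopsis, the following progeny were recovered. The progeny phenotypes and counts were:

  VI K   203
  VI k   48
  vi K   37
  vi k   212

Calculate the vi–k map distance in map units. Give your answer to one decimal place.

17.0 map units

The two most frequent classes, VI K (203) and vi k (212), are the parental types, so the F1 was VI K / vi k.
The recombinant classes are VI k and vi K: 48 + 37 = 85.
Recombination frequency = 85/500 = 0.1700 ≈ 17.0%, i.e. 17.0 map units.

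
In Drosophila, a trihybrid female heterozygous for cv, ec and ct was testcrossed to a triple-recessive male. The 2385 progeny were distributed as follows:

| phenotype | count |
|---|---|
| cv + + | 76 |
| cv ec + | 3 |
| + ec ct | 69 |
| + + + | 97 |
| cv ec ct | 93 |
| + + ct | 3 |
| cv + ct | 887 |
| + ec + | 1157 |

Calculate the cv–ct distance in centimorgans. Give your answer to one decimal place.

The two most frequent reciprocal classes, + ec + and cv + ct, are the parental types, so the F1 was + ec + / cv + ct.
The two rarest classes, cv ec + and + + ct, are the double crossovers. Comparing them with the parentals, only the cv allele has switched, so cv is the middle locus and the order is ct – cv – ec.
Crossovers in the ct–cv interval produce the single-crossover classes + ec ct and cv + + (69 + 76 = 145) plus the double crossovers (6).
RF(ct–cv) = (145 + 6) / 2385 = 151/2385 = 0.0633 → 6.3 centimorgans.

6.3 centimorgans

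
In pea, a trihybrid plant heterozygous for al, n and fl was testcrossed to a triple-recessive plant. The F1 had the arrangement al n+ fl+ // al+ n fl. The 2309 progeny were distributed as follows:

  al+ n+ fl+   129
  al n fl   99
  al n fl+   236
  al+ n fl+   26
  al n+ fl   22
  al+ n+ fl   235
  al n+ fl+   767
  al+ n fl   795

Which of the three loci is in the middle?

The two rarest classes, al n+ fl and al+ n fl+, are the double crossovers. Comparing them with the parentals, only the fl allele has switched, so fl is the middle locus and the order is n – fl – al.

fl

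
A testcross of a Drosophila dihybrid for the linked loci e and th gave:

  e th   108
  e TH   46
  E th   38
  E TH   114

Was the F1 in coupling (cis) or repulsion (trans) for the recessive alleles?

The two most frequent classes are E TH (114) and e th (108); these are the parental (non-recombinant) types.
So the F1 carried E TH on one chromosome and e th on the other — the recessive alleles are on the same chromosome (cis / coupling).

cis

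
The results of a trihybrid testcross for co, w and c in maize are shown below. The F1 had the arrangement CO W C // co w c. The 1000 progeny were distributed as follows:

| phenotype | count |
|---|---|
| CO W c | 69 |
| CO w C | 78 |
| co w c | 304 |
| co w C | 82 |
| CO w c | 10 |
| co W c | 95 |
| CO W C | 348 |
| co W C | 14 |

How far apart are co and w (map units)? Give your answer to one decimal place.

19.7 map units

The two rarest classes, co W C and CO w c, are the double crossovers. Comparing them with the parentals, only the co allele has switched, so co is the middle locus and the order is c – co – w.
Crossovers in the co–w interval produce the single-crossover classes CO w C and co W c (78 + 95 = 173) plus the double crossovers (24).
RF(co–w) = (173 + 24) / 1000 = 197/1000 = 0.1970 → 19.7 map units.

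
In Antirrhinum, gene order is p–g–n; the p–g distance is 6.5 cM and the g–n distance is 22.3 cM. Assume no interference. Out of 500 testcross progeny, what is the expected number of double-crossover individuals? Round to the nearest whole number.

7

Map distances give recombination frequencies of 0.065 and 0.223 for the two intervals.
With no interference, expected double-crossover frequency = 0.065 × 0.223 = 0.01450.
Expected number = 0.01450 × 500 = 7.25 ≈ 7.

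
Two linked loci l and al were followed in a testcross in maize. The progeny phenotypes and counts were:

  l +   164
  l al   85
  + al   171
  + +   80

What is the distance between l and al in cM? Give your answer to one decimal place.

33.0 cM

The two most frequent classes, + al (171) and l + (164), are the parental types, so the F1 was + al / l +.
The recombinant classes are + + and l al: 80 + 85 = 165.
Recombination frequency = 165/500 = 0.3300 ≈ 33.0%, i.e. 33.0 cM.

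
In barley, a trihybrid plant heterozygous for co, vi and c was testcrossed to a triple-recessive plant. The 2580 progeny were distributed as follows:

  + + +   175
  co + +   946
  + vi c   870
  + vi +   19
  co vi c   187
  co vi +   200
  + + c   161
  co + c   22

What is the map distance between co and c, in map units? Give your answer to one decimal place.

15.6 map units

The two most frequent reciprocal classes, co + + and + vi c, are the parental types, so the F1 was co + + / + vi c.
The two rarest classes, co + c and + vi +, are the double crossovers. Comparing them with the parentals, only the c allele has switched, so c is the middle locus and the order is co – c – vi.
Crossovers in the co–c interval produce the single-crossover classes + + + and co vi c (175 + 187 = 362) plus the double crossovers (41).
RF(co–c) = (362 + 41) / 2580 = 403/2580 = 0.1562 → 15.6 map units.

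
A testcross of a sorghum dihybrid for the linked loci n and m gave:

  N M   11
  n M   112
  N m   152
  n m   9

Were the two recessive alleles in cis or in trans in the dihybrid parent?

trans

The two most frequent classes are N m (152) and n M (112); these are the parental (non-recombinant) types.
So the F1 carried N m on one chromosome and n M on the other — the recessive alleles are on opposite chromosomes (trans / repulsion).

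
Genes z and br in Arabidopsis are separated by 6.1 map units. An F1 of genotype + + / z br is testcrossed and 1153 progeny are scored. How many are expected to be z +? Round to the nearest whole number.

A map distance of 6.1 map units corresponds to a recombination frequency of 0.061.
The F1 is + + / z br, so z + is a recombinant gamete class with expected frequency r/2 = 0.061/2 = 0.0305.
Expected number = 0.0305 × 1153 = 35.17 ≈ 35.

35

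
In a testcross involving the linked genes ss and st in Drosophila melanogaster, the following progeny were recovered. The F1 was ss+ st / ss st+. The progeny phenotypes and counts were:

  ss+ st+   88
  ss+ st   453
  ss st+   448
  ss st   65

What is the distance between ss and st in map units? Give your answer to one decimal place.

The recombinant classes are ss+ st+ and ss st: 88 + 65 = 153.
Recombination frequency = 153/1054 = 0.1452 ≈ 14.5%, i.e. 14.5 map units.

14.5 map units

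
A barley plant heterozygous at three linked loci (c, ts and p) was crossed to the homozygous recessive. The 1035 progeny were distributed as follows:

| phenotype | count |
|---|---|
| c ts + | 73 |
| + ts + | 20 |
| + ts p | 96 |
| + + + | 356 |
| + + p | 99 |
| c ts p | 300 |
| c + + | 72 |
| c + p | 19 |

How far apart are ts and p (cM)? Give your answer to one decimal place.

The two most frequent reciprocal classes, + + + and c ts p, are the parental types, so the F1 was + + + / c ts p.
The two rarest classes, + ts + and c + p, are the double crossovers. Comparing them with the parentals, only the ts allele has switched, so ts is the middle locus and the order is p – ts – c.
Crossovers in the p–ts interval produce the single-crossover classes + + p and c ts + (99 + 73 = 172) plus the double crossovers (39).
RF(p–ts) = (172 + 39) / 1035 = 211/1035 = 0.2039 → 20.4 cM.

20.4 cM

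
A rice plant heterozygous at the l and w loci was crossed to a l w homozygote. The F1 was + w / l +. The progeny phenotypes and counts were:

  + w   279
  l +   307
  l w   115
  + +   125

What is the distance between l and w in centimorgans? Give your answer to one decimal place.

29.1 centimorgans

The recombinant classes are + + and l w: 125 + 115 = 240.
Recombination frequency = 240/826 = 0.2906 ≈ 29.1%, i.e. 29.1 centimorgans.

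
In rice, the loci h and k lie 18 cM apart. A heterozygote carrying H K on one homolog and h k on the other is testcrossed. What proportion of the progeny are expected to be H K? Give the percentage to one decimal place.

41.0%

A map distance of 18 cM corresponds to a recombination frequency of 0.180.
The F1 is H K / h k, so H K is a parental gamete class with expected frequency (1 − r)/2 = 0.820/2 = 0.4100.
That is 0.4100 = 41.0% of the progeny.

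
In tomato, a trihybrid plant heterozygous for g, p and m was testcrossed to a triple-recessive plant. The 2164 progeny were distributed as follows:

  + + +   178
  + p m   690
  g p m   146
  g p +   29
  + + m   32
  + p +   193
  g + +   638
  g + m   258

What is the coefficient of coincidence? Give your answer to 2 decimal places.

0.67

The two most frequent reciprocal classes, + p m and g + +, are the parental types, so the F1 was + p m / g + +.
The two rarest classes, + + m and g p +, are the double crossovers. Comparing them with the parentals, only the p allele has switched, so p is the middle locus and the order is m – p – g.
m–p: (451 + 61)/2164 = 0.2366; p–g: (324 + 61)/2164 = 0.1779.
Expected DCO frequency = 0.2366 × 0.1779 ≈ 0.04209; observed = 61/2164 ≈ 0.02819.
Coefficient of coincidence = 0.02819/0.04209 ≈ 0.67.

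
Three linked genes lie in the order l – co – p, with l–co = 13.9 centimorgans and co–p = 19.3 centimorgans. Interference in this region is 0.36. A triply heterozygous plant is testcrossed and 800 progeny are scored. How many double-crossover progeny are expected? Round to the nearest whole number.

Map distances give recombination frequencies of 0.139 and 0.193 for the two intervals.
With interference 0.36 (so coincidence = 0.64), expected double-crossover frequency = 0.139 × 0.193 × 0.64 = 0.01717.
Expected number = 0.01717 × 800 = 13.74 ≈ 14.

14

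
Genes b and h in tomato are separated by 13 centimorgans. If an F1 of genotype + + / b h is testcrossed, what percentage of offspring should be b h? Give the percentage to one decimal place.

43.5%

A map distance of 13 centimorgans corresponds to a recombination frequency of 0.130.
The F1 is + + / b h, so b h is a parental gamete class with expected frequency (1 − r)/2 = 0.870/2 = 0.4350.
That is 0.4350 = 43.5% of the progeny.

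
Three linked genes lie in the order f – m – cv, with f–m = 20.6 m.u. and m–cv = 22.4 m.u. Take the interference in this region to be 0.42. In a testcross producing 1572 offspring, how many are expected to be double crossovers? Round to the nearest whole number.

42

Map distances give recombination frequencies of 0.206 and 0.224 for the two intervals.
With interference 0.42 (so coincidence = 0.58), expected double-crossover frequency = 0.206 × 0.224 × 0.58 = 0.02676.
Expected number = 0.02676 × 1572 = 42.07 ≈ 42.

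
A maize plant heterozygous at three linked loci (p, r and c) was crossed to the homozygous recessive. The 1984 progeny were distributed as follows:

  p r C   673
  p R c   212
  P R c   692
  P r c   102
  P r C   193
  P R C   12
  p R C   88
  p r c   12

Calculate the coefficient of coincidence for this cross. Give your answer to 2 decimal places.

The two most frequent reciprocal classes, p r C and P R c, are the parental types, so the F1 was p r C / P R c.
The two rarest classes, p r c and P R C, are the double crossovers. Comparing them with the parentals, only the c allele has switched, so c is the middle locus and the order is p – c – r.
p–c: (405 + 24)/1984 = 0.2162; c–r: (190 + 24)/1984 = 0.1079.
Expected DCO frequency = 0.2162 × 0.1079 ≈ 0.02333; observed = 24/1984 ≈ 0.01210.
Coefficient of coincidence = 0.01210/0.02333 ≈ 0.52.

0.52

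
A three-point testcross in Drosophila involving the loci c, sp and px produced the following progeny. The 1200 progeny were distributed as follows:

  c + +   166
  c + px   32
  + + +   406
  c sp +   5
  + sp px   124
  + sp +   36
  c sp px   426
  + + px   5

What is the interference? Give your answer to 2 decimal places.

0.49

The two most frequent reciprocal classes, c sp px and + + +, are the parental types, so the F1 was c sp px / + + +.
The two rarest classes, c sp + and + + px, are the double crossovers. Comparing them with the parentals, only the px allele has switched, so px is the middle locus and the order is sp – px – c.
sp–px: (68 + 10)/1200 = 0.0650; px–c: (290 + 10)/1200 = 0.2500.
Expected DCO frequency = 0.0650 × 0.2500 ≈ 0.01625; observed = 10/1200 ≈ 0.00833.
Coefficient of coincidence = 0.00833/0.01625 ≈ 0.51; interference = 1 − 0.51 = 0.49.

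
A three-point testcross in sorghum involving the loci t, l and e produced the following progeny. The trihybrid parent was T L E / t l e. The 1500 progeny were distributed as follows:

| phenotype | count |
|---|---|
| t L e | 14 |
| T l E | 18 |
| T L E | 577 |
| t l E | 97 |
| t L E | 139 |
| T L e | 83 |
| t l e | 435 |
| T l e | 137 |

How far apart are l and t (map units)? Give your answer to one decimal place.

20.5 map units

The two rarest classes, T l E and t L e, are the double crossovers. Comparing them with the parentals, only the l allele has switched, so l is the middle locus and the order is e – l – t.
Crossovers in the l–t interval produce the single-crossover classes t L E and T l e (139 + 137 = 276) plus the double crossovers (32).
RF(l–t) = (276 + 32) / 1500 = 308/1500 = 0.2053 → 20.5 map units.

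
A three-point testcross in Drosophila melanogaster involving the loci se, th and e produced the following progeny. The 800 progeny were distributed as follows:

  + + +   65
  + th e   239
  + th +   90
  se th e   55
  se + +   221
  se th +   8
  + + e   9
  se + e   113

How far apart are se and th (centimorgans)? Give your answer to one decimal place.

The two most frequent reciprocal classes, + th e and se + +, are the parental types, so the F1 was + th e / se + +.
The two rarest classes, + + e and se th +, are the double crossovers. Comparing them with the parentals, only the th allele has switched, so th is the middle locus and the order is se – th – e.
Crossovers in the se–th interval produce the single-crossover classes se th e and + + + (55 + 65 = 120) plus the double crossovers (17).
RF(se–th) = (120 + 17) / 800 = 137/800 = 0.1713 → 17.1 centimorgans.

17.1 centimorgans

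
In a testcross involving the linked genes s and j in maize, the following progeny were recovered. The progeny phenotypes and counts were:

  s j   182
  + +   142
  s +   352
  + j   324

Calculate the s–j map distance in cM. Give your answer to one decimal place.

32.4 cM

The two most frequent classes, + j (324) and s + (352), are the parental types, so the F1 was + j / s +.
The recombinant classes are + + and s j: 142 + 182 = 324.
Recombination frequency = 324/1000 = 0.3240 ≈ 32.4%, i.e. 32.4 cM.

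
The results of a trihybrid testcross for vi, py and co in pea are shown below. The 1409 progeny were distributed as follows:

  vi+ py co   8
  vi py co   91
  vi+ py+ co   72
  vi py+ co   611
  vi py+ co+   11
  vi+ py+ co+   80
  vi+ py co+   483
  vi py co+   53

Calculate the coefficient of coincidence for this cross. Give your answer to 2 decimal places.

0.98

The two most frequent reciprocal classes, vi+ py co+ and vi py+ co, are the parental types, so the F1 was vi+ py co+ / vi py+ co.
The two rarest classes, vi+ py co and vi py+ co+, are the double crossovers. Comparing them with the parentals, only the co allele has switched, so co is the middle locus and the order is vi – co – py.
vi–co: (125 + 19)/1409 = 0.1022; co–py: (171 + 19)/1409 = 0.1348.
Expected DCO frequency = 0.1022 × 0.1348 ≈ 0.01378; observed = 19/1409 ≈ 0.01348.
Coefficient of coincidence = 0.01348/0.01378 ≈ 0.98.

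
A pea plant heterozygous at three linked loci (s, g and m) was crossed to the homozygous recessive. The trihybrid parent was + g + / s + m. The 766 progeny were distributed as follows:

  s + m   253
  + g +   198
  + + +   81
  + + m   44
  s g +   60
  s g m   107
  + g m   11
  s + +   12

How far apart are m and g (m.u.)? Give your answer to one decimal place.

The two rarest classes, + g m and s + +, are the double crossovers. Comparing them with the parentals, only the m allele has switched, so m is the middle locus and the order is s – m – g.
Crossovers in the m–g interval produce the single-crossover classes + + + and s g m (81 + 107 = 188) plus the double crossovers (23).
RF(m–g) = (188 + 23) / 766 = 211/766 = 0.2755 → 27.5 m.u.

27.5 m.u.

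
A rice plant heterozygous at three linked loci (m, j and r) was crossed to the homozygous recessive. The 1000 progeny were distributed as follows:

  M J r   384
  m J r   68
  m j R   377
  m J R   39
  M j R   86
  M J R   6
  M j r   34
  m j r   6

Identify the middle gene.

r

The two most frequent reciprocal classes, M J r and m j R, are the parental types, so the F1 was M J r / m j R.
The two rarest classes, M J R and m j r, are the double crossovers. Comparing them with the parentals, only the r allele has switched, so r is the middle locus and the order is j – r – m.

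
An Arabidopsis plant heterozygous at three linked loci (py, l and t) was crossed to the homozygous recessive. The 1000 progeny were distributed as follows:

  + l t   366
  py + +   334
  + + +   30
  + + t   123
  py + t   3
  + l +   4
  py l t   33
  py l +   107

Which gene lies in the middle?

t

The two most frequent reciprocal classes, py + + and + l t, are the parental types, so the F1 was py + + / + l t.
The two rarest classes, py + t and + l +, are the double crossovers. Comparing them with the parentals, only the t allele has switched, so t is the middle locus and the order is l – t – py.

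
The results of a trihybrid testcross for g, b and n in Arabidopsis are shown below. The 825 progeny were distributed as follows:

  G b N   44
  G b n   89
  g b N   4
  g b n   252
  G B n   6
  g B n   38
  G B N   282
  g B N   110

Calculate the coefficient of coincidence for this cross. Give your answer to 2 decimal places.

The two most frequent reciprocal classes, g b n and G B N, are the parental types, so the F1 was g b n / G B N.
The two rarest classes, g b N and G B n, are the double crossovers. Comparing them with the parentals, only the n allele has switched, so n is the middle locus and the order is g – n – b.
g–n: (199 + 10)/825 = 0.2533; n–b: (82 + 10)/825 = 0.1115.
Expected DCO frequency = 0.2533 × 0.1115 ≈ 0.02824; observed = 10/825 ≈ 0.01212.
Coefficient of coincidence = 0.01212/0.02824 ≈ 0.43.

0.43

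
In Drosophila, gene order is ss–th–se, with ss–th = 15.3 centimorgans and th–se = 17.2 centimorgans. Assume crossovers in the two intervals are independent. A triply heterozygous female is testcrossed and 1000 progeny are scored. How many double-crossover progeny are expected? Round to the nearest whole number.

26

Map distances give recombination frequencies of 0.153 and 0.172 for the two intervals.
With no interference, expected double-crossover frequency = 0.153 × 0.172 = 0.02632.
Expected number = 0.02632 × 1000 = 26.32 ≈ 26.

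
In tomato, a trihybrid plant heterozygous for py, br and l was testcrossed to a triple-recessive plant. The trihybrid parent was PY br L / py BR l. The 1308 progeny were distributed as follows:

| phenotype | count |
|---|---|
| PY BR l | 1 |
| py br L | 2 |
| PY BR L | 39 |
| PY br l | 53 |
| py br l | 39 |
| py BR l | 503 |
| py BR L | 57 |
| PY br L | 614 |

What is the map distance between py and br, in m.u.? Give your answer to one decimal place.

6.2 m.u.

The two rarest classes, py br L and PY BR l, are the double crossovers. Comparing them with the parentals, only the py allele has switched, so py is the middle locus and the order is br – py – l.
Crossovers in the br–py interval produce the single-crossover classes PY BR L and py br l (39 + 39 = 78) plus the double crossovers (3).
RF(br–py) = (78 + 3) / 1308 = 81/1308 = 0.0619 → 6.2 m.u.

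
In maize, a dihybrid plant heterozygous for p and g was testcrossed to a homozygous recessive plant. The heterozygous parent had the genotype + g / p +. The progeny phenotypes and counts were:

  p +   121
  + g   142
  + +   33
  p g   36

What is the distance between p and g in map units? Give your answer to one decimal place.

The recombinant classes are + + and p g: 33 + 36 = 69.
Recombination frequency = 69/332 = 0.2078 ≈ 20.8%, i.e. 20.8 map units.

20.8 map units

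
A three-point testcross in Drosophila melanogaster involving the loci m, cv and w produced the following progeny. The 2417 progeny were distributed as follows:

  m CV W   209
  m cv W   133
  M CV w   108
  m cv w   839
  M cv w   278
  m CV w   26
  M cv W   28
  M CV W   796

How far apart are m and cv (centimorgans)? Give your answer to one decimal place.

The two most frequent reciprocal classes, M CV W and m cv w, are the parental types, so the F1 was M CV W / m cv w.
The two rarest classes, M cv W and m CV w, are the double crossovers. Comparing them with the parentals, only the cv allele has switched, so cv is the middle locus and the order is m – cv – w.
Crossovers in the m–cv interval produce the single-crossover classes m CV W and M cv w (209 + 278 = 487) plus the double crossovers (54).
RF(m–cv) = (487 + 54) / 2417 = 541/2417 = 0.2238 → 22.4 centimorgans.

22.4 centimorgans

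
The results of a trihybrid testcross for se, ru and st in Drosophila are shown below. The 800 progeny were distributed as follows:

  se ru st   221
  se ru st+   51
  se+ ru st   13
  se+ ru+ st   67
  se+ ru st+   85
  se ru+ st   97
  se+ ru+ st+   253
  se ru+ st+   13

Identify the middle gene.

se

The two most frequent reciprocal classes, se ru st and se+ ru+ st+, are the parental types, so the F1 was se ru st / se+ ru+ st+.
The two rarest classes, se+ ru st and se ru+ st+, are the double crossovers. Comparing them with the parentals, only the se allele has switched, so se is the middle locus and the order is ru – se – st.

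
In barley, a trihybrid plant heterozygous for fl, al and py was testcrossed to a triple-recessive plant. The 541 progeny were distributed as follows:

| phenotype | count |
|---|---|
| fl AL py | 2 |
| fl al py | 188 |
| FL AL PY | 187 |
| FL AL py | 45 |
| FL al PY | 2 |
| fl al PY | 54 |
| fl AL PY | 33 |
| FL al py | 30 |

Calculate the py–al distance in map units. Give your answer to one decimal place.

The two most frequent reciprocal classes, FL AL PY and fl al py, are the parental types, so the F1 was FL AL PY / fl al py.
The two rarest classes, FL al PY and fl AL py, are the double crossovers. Comparing them with the parentals, only the al allele has switched, so al is the middle locus and the order is fl – al – py.
Crossovers in the al–py interval produce the single-crossover classes FL AL py and fl al PY (45 + 54 = 99) plus the double crossovers (4).
RF(al–py) = (99 + 4) / 541 = 103/541 = 0.1904 → 19.0 map units.

19.0 map units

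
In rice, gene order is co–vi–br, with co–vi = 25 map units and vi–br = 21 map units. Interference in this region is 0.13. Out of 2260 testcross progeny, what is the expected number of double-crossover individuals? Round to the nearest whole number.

Map distances give recombination frequencies of 0.250 and 0.210 for the two intervals.
With interference 0.13 (so coincidence = 0.87), expected double-crossover frequency = 0.250 × 0.210 × 0.87 = 0.04568.
Expected number = 0.04568 × 2260 = 103.23 ≈ 103.

103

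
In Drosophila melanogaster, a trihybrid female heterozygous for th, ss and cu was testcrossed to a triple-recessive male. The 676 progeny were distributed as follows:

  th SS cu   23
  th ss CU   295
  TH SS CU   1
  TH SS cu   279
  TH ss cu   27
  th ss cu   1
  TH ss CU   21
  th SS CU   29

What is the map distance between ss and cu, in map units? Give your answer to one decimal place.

8.6 map units

The two most frequent reciprocal classes, th ss CU and TH SS cu, are the parental types, so the F1 was th ss CU / TH SS cu.
The two rarest classes, th ss cu and TH SS CU, are the double crossovers. Comparing them with the parentals, only the cu allele has switched, so cu is the middle locus and the order is ss – cu – th.
Crossovers in the ss–cu interval produce the single-crossover classes th SS CU and TH ss cu (29 + 27 = 56) plus the double crossovers (2).
RF(ss–cu) = (56 + 2) / 676 = 58/676 = 0.0858 → 8.6 map units.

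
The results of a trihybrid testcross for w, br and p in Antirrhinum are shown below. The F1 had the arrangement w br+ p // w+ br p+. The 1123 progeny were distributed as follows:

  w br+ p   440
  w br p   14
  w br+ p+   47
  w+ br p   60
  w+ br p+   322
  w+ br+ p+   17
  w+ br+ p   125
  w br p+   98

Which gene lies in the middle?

br

The two rarest classes, w br p and w+ br+ p+, are the double crossovers. Comparing them with the parentals, only the br allele has switched, so br is the middle locus and the order is w – br – p.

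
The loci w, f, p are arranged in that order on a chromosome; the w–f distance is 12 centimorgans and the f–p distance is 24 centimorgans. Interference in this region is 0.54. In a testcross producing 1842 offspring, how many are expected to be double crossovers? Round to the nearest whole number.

24

Map distances give recombination frequencies of 0.120 and 0.240 for the two intervals.
With interference 0.54 (so coincidence = 0.46), expected double-crossover frequency = 0.120 × 0.240 × 0.46 = 0.01325.
Expected number = 0.01325 × 1842 = 24.40 ≈ 24.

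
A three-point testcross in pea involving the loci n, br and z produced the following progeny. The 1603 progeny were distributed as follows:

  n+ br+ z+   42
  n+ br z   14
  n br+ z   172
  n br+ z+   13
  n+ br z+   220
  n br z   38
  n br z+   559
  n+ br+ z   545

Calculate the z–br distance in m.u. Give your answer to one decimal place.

The two most frequent reciprocal classes, n+ br+ z and n br z+, are the parental types, so the F1 was n+ br+ z / n br z+.
The two rarest classes, n+ br z and n br+ z+, are the double crossovers. Comparing them with the parentals, only the br allele has switched, so br is the middle locus and the order is n – br – z.
Crossovers in the br–z interval produce the single-crossover classes n+ br+ z+ and n br z (42 + 38 = 80) plus the double crossovers (27).
RF(br–z) = (80 + 27) / 1603 = 107/1603 = 0.0667 → 6.7 m.u.

6.7 m.u.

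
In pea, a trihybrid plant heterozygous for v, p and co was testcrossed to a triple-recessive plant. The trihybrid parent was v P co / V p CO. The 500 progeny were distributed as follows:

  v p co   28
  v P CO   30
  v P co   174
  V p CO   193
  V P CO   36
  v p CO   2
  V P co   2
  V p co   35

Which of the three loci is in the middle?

The two rarest classes, V P co and v p CO, are the double crossovers. Comparing them with the parentals, only the v allele has switched, so v is the middle locus and the order is p – v – co.

v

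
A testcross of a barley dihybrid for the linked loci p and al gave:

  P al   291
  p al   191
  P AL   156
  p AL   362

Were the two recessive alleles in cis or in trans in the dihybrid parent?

The two most frequent classes are P al (291) and p AL (362); these are the parental (non-recombinant) types.
So the F1 carried P al on one chromosome and p AL on the other — the recessive alleles are on opposite chromosomes (trans / repulsion).

trans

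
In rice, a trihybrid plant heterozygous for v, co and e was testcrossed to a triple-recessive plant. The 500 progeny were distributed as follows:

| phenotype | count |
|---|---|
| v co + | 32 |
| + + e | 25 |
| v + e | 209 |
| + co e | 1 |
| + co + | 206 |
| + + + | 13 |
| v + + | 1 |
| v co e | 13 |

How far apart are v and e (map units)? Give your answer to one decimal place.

11.8 map units

The two most frequent reciprocal classes, + co + and v + e, are the parental types, so the F1 was + co + / v + e.
The two rarest classes, + co e and v + +, are the double crossovers. Comparing them with the parentals, only the e allele has switched, so e is the middle locus and the order is co – e – v.
Crossovers in the e–v interval produce the single-crossover classes v co + and + + e (32 + 25 = 57) plus the double crossovers (2).
RF(e–v) = (57 + 2) / 500 = 59/500 = 0.1180 → 11.8 map units.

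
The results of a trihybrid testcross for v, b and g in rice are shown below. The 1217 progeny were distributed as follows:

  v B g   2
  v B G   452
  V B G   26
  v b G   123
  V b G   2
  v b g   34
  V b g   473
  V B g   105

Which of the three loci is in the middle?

g

The two most frequent reciprocal classes, V b g and v B G, are the parental types, so the F1 was V b g / v B G.
The two rarest classes, V b G and v B g, are the double crossovers. Comparing them with the parentals, only the g allele has switched, so g is the middle locus and the order is v – g – b.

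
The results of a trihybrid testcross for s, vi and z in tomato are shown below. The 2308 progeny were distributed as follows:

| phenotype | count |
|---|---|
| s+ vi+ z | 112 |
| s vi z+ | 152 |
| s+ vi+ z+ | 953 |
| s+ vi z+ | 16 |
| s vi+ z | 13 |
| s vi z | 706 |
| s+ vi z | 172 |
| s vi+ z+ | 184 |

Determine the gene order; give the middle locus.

The two most frequent reciprocal classes, s+ vi+ z+ and s vi z, are the parental types, so the F1 was s+ vi+ z+ / s vi z.
The two rarest classes, s+ vi z+ and s vi+ z, are the double crossovers. Comparing them with the parentals, only the vi allele has switched, so vi is the middle locus and the order is z – vi – s.

vi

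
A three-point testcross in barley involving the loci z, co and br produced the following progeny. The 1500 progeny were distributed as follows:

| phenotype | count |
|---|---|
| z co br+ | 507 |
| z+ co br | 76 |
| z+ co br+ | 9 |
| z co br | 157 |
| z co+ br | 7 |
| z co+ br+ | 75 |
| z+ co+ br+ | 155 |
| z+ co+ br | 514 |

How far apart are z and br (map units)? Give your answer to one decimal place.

The two most frequent reciprocal classes, z co br+ and z+ co+ br, are the parental types, so the F1 was z co br+ / z+ co+ br.
The two rarest classes, z+ co br+ and z co+ br, are the double crossovers. Comparing them with the parentals, only the z allele has switched, so z is the middle locus and the order is co – z – br.
Crossovers in the z–br interval produce the single-crossover classes z co br and z+ co+ br+ (157 + 155 = 312) plus the double crossovers (16).
RF(z–br) = (312 + 16) / 1500 = 328/1500 = 0.2187 → 21.9 map units.

21.9 map units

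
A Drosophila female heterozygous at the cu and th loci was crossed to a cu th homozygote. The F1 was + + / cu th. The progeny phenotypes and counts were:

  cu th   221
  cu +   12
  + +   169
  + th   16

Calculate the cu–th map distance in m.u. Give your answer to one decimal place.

6.7 m.u.

The recombinant classes are + th and cu +: 16 + 12 = 28.
Recombination frequency = 28/418 = 0.0670 ≈ 6.7%, i.e. 6.7 m.u.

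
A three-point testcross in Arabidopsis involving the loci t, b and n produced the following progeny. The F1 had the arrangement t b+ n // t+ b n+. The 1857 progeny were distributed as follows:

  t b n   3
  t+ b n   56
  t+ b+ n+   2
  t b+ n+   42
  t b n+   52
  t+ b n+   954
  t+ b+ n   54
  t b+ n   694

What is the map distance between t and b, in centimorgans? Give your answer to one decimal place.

The two rarest classes, t b n and t+ b+ n+, are the double crossovers. Comparing them with the parentals, only the b allele has switched, so b is the middle locus and the order is n – b – t.
Crossovers in the b–t interval produce the single-crossover classes t+ b+ n and t b n+ (54 + 52 = 106) plus the double crossovers (5).
RF(b–t) = (106 + 5) / 1857 = 111/1857 = 0.0598 → 6.0 centimorgans.

6.0 centimorgans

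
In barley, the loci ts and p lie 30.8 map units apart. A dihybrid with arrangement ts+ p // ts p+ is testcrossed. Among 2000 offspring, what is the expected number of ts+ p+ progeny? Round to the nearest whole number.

A map distance of 30.8 map units corresponds to a recombination frequency of 0.308.
The F1 is ts+ p / ts p+, so ts+ p+ is a recombinant gamete class with expected frequency r/2 = 0.308/2 = 0.1540.
Expected number = 0.1540 × 2000 = 308.00 ≈ 308.

308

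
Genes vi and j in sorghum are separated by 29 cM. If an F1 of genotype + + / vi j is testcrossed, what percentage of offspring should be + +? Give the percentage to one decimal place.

35.5%

A map distance of 29 cM corresponds to a recombination frequency of 0.290.
The F1 is + + / vi j, so + + is a parental gamete class with expected frequency (1 − r)/2 = 0.710/2 = 0.3550.
That is 0.3550 = 35.5% of the progeny.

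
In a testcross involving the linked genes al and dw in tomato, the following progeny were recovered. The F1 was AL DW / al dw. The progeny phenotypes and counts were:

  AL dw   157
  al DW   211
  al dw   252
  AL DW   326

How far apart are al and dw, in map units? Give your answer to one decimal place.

38.9 map units

The recombinant classes are AL dw and al DW: 157 + 211 = 368.
Recombination frequency = 368/946 = 0.3890 ≈ 38.9%, i.e. 38.9 map units.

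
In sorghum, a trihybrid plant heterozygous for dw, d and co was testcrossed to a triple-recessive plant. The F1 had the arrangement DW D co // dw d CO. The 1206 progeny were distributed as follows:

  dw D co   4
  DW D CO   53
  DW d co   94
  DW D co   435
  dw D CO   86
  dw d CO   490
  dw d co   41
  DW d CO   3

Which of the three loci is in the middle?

dw

The two rarest classes, dw D co and DW d CO, are the double crossovers. Comparing them with the parentals, only the dw allele has switched, so dw is the middle locus and the order is d – dw – co.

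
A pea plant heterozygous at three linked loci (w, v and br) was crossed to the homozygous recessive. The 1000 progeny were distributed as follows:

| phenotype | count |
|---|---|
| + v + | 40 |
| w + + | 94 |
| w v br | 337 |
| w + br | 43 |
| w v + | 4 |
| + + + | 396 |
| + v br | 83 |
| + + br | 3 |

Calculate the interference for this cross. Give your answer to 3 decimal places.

The two most frequent reciprocal classes, w v br and + + +, are the parental types, so the F1 was w v br / + + +.
The two rarest classes, w v + and + + br, are the double crossovers. Comparing them with the parentals, only the br allele has switched, so br is the middle locus and the order is w – br – v.
w–br: (177 + 7)/1000 = 0.1840; br–v: (83 + 7)/1000 = 0.0900.
Expected DCO frequency = 0.1840 × 0.0900 ≈ 0.01656; observed = 7/1000 ≈ 0.00700.
Coefficient of coincidence = 0.00700/0.01656 ≈ 0.423; interference = 1 − 0.423 = 0.577.

0.577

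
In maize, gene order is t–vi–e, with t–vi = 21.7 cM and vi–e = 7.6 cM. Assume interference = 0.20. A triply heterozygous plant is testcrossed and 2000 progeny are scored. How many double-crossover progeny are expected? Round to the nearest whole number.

26

Map distances give recombination frequencies of 0.217 and 0.076 for the two intervals.
With interference 0.20 (so coincidence = 0.80), expected double-crossover frequency = 0.217 × 0.076 × 0.80 = 0.01319.
Expected number = 0.01319 × 2000 = 26.39 ≈ 26.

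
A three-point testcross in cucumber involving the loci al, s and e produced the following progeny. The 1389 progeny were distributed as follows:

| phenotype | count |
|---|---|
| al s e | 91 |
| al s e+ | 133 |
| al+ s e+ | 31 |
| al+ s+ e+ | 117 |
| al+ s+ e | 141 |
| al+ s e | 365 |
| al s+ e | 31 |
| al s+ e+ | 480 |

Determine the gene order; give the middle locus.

The two most frequent reciprocal classes, al+ s e and al s+ e+, are the parental types, so the F1 was al+ s e / al s+ e+.
The two rarest classes, al+ s e+ and al s+ e, are the double crossovers. Comparing them with the parentals, only the e allele has switched, so e is the middle locus and the order is s – e – al.

e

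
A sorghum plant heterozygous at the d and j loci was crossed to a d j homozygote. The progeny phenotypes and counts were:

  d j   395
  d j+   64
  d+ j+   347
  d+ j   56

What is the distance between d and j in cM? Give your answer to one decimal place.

13.9 cM

The two most frequent classes, d+ j+ (347) and d j (395), are the parental types, so the F1 was d+ j+ / d j.
The recombinant classes are d+ j and d j+: 56 + 64 = 120.
Recombination frequency = 120/862 = 0.1392 ≈ 13.9%, i.e. 13.9 cM.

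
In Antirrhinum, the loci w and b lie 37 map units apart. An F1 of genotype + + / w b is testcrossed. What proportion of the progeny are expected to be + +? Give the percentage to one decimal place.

A map distance of 37 map units corresponds to a recombination frequency of 0.370.
The F1 is + + / w b, so + + is a parental gamete class with expected frequency (1 − r)/2 = 0.630/2 = 0.3150.
That is 0.3150 = 31.5% of the progeny.

31.5%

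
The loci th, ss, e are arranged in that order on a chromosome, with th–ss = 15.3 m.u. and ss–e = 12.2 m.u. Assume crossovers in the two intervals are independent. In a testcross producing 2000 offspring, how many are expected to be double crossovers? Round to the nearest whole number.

Map distances give recombination frequencies of 0.153 and 0.122 for the two intervals.
With no interference, expected double-crossover frequency = 0.153 × 0.122 = 0.01867.
Expected number = 0.01867 × 2000 = 37.33 ≈ 37.

37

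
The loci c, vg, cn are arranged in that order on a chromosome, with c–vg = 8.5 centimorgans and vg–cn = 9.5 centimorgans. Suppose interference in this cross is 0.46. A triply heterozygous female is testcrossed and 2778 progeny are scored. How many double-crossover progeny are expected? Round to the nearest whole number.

12

Map distances give recombination frequencies of 0.085 and 0.095 for the two intervals.
With interference 0.46 (so coincidence = 0.54), expected double-crossover frequency = 0.085 × 0.095 × 0.54 = 0.00436.
Expected number = 0.00436 × 2778 = 12.11 ≈ 12.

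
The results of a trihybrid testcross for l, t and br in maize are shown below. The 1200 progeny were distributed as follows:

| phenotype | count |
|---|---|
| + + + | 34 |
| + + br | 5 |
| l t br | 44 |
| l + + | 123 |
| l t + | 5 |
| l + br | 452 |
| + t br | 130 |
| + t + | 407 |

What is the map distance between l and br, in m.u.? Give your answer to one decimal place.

21.9 m.u.

The two most frequent reciprocal classes, l + br and + t +, are the parental types, so the F1 was l + br / + t +.
The two rarest classes, + + br and l t +, are the double crossovers. Comparing them with the parentals, only the l allele has switched, so l is the middle locus and the order is t – l – br.
Crossovers in the l–br interval produce the single-crossover classes l + + and + t br (123 + 130 = 253) plus the double crossovers (10).
RF(l–br) = (253 + 10) / 1200 = 263/1200 = 0.2192 → 21.9 m.u.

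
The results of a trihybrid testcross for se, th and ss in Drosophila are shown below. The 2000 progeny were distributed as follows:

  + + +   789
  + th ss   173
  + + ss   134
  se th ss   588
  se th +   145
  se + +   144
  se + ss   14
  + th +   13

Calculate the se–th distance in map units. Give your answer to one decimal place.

The two most frequent reciprocal classes, + + + and se th ss, are the parental types, so the F1 was + + + / se th ss.
The two rarest classes, + th + and se + ss, are the double crossovers. Comparing them with the parentals, only the th allele has switched, so th is the middle locus and the order is ss – th – se.
Crossovers in the th–se interval produce the single-crossover classes se + + and + th ss (144 + 173 = 317) plus the double crossovers (27).
RF(th–se) = (317 + 27) / 2000 = 344/2000 = 0.1720 → 17.2 map units.

17.2 map units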